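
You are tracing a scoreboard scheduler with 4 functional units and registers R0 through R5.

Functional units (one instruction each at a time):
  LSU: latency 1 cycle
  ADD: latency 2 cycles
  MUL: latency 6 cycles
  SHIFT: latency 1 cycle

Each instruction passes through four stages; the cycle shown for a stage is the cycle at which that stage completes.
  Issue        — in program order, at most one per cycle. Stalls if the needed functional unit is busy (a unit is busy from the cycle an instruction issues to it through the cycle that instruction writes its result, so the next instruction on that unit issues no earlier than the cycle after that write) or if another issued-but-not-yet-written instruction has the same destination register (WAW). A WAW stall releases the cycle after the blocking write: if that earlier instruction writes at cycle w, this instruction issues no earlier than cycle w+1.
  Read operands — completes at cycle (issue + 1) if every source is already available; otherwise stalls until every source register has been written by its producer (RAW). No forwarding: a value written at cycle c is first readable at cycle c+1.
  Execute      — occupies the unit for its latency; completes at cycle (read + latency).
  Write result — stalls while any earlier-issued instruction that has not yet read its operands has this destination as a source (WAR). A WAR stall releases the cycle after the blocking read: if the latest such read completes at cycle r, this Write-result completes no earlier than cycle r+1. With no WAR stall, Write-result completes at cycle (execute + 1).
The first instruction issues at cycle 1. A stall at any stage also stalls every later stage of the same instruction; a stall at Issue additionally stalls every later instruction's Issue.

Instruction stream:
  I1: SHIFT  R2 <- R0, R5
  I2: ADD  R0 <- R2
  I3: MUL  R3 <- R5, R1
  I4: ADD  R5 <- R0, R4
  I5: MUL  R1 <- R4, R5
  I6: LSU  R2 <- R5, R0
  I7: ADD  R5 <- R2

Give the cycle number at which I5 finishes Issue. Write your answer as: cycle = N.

[1] issue I1 (SHIFT)
[2] I1 read-ops; issue I2 (ADD)
[3] I1 finished on SHIFT; issue I3 (MUL)
[4] I1→R2; I3 read-ops
[5] I2 read-ops
[7] I2 finished on ADD
[8] I2→R0
[9] issue I4 (ADD)
[10] I3 finished on MUL; I4 read-ops
[11] I3→R3
[12] I4 finished on ADD; issue I5 (MUL)
[13] I4→R5; issue I6 (LSU)
[14] I5 read-ops; I6 read-ops; issue I7 (ADD)
[15] I6 finished on LSU
[16] I6→R2
[17] I7 read-ops
[19] I7 finished on ADD
[20] I5 finished on MUL; I7→R5
[21] I5→R1

cycle = 12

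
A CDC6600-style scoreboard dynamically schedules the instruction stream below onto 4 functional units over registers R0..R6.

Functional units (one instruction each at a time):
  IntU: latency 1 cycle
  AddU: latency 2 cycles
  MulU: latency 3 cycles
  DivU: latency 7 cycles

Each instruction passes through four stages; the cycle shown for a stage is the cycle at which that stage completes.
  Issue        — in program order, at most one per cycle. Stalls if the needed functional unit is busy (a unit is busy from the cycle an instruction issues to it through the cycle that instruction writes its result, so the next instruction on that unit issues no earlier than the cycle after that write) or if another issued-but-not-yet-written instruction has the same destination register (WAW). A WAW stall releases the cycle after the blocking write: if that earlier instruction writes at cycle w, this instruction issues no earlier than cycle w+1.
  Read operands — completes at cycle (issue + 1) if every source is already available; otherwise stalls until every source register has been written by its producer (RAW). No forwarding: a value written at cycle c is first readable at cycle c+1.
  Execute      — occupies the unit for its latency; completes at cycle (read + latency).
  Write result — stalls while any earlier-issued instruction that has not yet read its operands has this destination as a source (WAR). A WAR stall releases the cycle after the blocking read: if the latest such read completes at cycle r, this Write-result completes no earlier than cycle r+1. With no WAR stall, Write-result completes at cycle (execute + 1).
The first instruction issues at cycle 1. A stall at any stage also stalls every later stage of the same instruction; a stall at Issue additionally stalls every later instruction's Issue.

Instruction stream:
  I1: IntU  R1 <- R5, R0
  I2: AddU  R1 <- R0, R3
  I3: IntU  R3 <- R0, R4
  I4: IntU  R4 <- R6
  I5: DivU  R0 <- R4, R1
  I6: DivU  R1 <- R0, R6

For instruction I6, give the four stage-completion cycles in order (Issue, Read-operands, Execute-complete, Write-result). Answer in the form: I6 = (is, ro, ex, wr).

c1: I1 dispatched to IntU
c2: I1 operands ready
c3: I1 complete
c4: R1←I1
c5: I2 dispatched to AddU
c6: I2 operands ready; I3 dispatched to IntU
c7: I3 operands ready
c8: I2 complete; I3 complete
c9: R1←I2; R3←I3
c10: I4 dispatched to IntU
c11: I4 operands ready; I5 dispatched to DivU
c12: I4 complete
c13: R4←I4
c14: I5 operands ready
c21: I5 complete
c22: R0←I5
c23: I6 dispatched to DivU
c24: I6 operands ready
c31: I6 complete
c32: R1←I6

I6 = (23, 24, 31, 32)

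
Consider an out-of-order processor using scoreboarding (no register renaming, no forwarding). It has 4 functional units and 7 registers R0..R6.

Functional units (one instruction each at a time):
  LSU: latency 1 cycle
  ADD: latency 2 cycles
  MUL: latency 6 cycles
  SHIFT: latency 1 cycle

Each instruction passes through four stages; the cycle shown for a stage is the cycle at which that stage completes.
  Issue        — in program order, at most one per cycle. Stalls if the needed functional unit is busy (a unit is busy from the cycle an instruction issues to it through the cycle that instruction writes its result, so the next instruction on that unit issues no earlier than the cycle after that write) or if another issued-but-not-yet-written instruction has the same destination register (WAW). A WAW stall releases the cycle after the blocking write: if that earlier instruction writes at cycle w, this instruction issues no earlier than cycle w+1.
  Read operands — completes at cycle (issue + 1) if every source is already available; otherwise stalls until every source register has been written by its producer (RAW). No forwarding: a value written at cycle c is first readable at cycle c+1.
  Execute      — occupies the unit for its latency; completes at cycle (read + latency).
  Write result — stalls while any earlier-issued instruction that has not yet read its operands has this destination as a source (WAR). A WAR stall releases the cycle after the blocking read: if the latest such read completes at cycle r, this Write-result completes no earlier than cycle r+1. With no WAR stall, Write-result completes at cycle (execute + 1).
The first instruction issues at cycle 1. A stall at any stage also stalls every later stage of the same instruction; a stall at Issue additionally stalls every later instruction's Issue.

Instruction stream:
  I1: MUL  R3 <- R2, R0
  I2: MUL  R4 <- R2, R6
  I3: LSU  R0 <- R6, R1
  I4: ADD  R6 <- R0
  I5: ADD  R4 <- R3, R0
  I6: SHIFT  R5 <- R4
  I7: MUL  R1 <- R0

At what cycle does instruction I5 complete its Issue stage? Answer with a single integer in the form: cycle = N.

cycle = 19

t=1  I1→MUL
t=2  I1 RO
t=8  I1 EX
t=9  I1 WR R3
t=10  I2→MUL
t=11  I2 RO, I3→LSU
t=12  I3 RO, I4→ADD
t=13  I3 EX
t=14  I3 WR R0
t=15  I4 RO
t=17  I2 EX, I4 EX
t=18  I2 WR R4, I4 WR R6
t=19  I5→ADD
t=20  I5 RO, I6→SHIFT
t=21  I7→MUL
t=22  I5 EX, I7 RO
t=23  I5 WR R4
t=24  I6 RO
t=25  I6 EX
t=26  I6 WR R5
t=28  I7 EX
t=29  I7 WR R1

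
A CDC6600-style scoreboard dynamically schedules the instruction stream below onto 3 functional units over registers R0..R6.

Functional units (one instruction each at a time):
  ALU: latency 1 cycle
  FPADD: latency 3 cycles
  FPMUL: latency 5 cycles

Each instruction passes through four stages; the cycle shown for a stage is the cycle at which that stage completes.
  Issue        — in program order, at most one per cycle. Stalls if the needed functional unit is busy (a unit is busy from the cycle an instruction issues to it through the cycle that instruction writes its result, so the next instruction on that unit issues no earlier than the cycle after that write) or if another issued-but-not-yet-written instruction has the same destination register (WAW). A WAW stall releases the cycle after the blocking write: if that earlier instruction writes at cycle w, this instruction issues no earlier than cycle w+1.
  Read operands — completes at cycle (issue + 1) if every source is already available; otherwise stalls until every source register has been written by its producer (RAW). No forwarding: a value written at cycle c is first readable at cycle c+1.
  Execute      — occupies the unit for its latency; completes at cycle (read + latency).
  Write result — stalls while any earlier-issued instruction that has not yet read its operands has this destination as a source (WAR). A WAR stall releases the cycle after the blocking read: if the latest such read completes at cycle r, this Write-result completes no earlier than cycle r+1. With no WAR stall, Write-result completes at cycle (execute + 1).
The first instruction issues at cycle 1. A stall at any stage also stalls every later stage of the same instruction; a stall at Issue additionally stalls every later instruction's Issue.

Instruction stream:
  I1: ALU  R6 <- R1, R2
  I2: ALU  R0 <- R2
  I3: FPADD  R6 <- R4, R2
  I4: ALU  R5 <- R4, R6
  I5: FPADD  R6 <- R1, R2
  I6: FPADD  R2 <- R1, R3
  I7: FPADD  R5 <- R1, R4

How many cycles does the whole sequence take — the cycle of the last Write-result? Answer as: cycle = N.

cycle = 29

t=1  I1 issues→ALU
t=2  I1 reads
t=3  I1 exec-done
t=4  I1 writes R6
t=5  I2 issues→ALU
t=6  I2 reads · I3 issues→FPADD
t=7  I2 exec-done · I3 reads
t=8  I2 writes R0
t=9  I4 issues→ALU
t=10  I3 exec-done
t=11  I3 writes R6
t=12  I4 reads · I5 issues→FPADD
t=13  I4 exec-done · I5 reads
t=14  I4 writes R5
t=16  I5 exec-done
t=17  I5 writes R6
t=18  I6 issues→FPADD
t=19  I6 reads
t=22  I6 exec-done
t=23  I6 writes R2
t=24  I7 issues→FPADD
t=25  I7 reads
t=28  I7 exec-done
t=29  I7 writes R5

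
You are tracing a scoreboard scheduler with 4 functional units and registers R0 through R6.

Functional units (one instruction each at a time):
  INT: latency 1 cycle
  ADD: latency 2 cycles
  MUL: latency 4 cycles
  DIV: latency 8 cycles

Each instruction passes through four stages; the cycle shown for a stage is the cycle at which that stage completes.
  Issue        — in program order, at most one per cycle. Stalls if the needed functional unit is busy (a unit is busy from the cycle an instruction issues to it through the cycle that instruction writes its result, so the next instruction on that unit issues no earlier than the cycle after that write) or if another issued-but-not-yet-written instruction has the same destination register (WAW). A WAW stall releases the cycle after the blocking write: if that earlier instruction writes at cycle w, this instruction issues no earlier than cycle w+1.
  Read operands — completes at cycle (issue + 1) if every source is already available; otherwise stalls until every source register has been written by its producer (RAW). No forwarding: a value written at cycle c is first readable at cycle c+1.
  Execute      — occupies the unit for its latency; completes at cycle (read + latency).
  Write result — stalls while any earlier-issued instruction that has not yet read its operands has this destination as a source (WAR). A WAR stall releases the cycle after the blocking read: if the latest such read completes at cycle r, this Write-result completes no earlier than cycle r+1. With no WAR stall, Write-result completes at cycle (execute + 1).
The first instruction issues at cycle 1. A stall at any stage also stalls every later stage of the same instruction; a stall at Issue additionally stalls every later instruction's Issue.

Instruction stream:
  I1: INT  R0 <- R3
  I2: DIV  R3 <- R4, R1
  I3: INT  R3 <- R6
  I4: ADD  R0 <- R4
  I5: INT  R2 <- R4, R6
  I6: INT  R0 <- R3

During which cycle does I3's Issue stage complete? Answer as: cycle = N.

cycle = 13

t=1  I1 dispatched to INT
t=2  I1 operands ready; I2 dispatched to DIV
t=3  I1 complete; I2 operands ready
t=4  R0←I1
t=11  I2 complete
t=12  R3←I2
t=13  I3 dispatched to INT
t=14  I3 operands ready; I4 dispatched to ADD
t=15  I3 complete; I4 operands ready
t=16  R3←I3
t=17  I4 complete; I5 dispatched to INT
t=18  R0←I4; I5 operands ready
t=19  I5 complete
t=20  R2←I5
t=21  I6 dispatched to INT
t=22  I6 operands ready
t=23  I6 complete
t=24  R0←I6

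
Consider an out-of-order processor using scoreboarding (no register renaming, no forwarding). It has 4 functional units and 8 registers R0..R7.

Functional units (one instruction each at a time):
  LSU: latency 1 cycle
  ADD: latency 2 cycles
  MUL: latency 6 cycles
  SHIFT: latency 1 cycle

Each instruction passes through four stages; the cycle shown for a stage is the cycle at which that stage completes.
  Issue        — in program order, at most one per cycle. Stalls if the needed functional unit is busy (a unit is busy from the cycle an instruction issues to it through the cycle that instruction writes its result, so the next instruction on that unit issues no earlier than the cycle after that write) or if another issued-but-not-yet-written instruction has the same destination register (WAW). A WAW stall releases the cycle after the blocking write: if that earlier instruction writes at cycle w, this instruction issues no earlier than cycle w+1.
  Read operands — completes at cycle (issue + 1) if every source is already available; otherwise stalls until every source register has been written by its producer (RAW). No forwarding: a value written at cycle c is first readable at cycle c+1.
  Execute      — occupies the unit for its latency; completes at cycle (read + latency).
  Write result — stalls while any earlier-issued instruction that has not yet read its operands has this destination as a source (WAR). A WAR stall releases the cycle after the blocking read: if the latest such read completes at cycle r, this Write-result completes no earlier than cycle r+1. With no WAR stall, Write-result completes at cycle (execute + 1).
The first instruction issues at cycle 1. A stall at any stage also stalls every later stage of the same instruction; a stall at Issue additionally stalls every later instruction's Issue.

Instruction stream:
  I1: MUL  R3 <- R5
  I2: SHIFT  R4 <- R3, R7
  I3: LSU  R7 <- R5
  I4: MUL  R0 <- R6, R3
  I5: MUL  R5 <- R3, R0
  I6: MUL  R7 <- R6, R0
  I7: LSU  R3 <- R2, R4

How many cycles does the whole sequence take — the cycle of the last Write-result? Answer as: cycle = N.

cycle = 36

t=1  I1 dispatched to MUL
t=2  I1 operands ready, I2 dispatched to SHIFT
t=3  I3 dispatched to LSU
t=4  I3 operands ready
t=5  I3 complete
t=8  I1 complete
t=9  R3←I1
t=10  I2 operands ready, I4 dispatched to MUL
t=11  I2 complete, R7←I3, I4 operands ready
t=12  R4←I2
t=17  I4 complete
t=18  R0←I4
t=19  I5 dispatched to MUL
t=20  I5 operands ready
t=26  I5 complete
t=27  R5←I5
t=28  I6 dispatched to MUL
t=29  I6 operands ready, I7 dispatched to LSU
t=30  I7 operands ready
t=31  I7 complete
t=32  R3←I7
t=35  I6 complete
t=36  R7←I6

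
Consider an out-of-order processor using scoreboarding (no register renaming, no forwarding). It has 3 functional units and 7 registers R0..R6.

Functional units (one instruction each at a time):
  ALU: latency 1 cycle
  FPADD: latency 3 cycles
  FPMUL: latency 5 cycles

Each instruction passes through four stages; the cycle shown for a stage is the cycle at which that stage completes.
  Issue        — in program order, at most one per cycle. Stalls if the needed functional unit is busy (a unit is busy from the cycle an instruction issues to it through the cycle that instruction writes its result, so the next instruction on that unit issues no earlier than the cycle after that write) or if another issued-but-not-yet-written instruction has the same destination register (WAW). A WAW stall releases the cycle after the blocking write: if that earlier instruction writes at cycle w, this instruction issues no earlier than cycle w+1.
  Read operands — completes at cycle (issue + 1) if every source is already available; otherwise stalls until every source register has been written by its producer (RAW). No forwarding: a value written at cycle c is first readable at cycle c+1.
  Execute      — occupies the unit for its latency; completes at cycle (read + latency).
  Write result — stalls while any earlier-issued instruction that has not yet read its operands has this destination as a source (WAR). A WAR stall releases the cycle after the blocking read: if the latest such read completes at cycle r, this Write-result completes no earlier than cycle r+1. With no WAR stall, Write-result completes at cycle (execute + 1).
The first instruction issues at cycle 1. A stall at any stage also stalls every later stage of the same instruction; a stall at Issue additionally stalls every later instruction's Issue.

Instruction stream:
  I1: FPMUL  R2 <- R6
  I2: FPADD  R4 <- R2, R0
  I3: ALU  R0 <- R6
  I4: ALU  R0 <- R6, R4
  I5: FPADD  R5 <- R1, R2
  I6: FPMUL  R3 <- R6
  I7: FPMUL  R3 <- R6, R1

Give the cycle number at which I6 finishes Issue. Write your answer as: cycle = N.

c1: I1 issues→FPMUL
c2: I1 reads; I2 issues→FPADD
c3: I3 issues→ALU
c4: I3 reads
c5: I3 exec-done
c7: I1 exec-done
c8: I1 writes R2
c9: I2 reads
c10: I3 writes R0
c11: I4 issues→ALU
c12: I2 exec-done
c13: I2 writes R4
c14: I4 reads; I5 issues→FPADD
c15: I4 exec-done; I5 reads; I6 issues→FPMUL
c16: I4 writes R0; I6 reads
c18: I5 exec-done
c19: I5 writes R5
c21: I6 exec-done
c22: I6 writes R3
c23: I7 issues→FPMUL
c24: I7 reads
c29: I7 exec-done
c30: I7 writes R3

cycle = 15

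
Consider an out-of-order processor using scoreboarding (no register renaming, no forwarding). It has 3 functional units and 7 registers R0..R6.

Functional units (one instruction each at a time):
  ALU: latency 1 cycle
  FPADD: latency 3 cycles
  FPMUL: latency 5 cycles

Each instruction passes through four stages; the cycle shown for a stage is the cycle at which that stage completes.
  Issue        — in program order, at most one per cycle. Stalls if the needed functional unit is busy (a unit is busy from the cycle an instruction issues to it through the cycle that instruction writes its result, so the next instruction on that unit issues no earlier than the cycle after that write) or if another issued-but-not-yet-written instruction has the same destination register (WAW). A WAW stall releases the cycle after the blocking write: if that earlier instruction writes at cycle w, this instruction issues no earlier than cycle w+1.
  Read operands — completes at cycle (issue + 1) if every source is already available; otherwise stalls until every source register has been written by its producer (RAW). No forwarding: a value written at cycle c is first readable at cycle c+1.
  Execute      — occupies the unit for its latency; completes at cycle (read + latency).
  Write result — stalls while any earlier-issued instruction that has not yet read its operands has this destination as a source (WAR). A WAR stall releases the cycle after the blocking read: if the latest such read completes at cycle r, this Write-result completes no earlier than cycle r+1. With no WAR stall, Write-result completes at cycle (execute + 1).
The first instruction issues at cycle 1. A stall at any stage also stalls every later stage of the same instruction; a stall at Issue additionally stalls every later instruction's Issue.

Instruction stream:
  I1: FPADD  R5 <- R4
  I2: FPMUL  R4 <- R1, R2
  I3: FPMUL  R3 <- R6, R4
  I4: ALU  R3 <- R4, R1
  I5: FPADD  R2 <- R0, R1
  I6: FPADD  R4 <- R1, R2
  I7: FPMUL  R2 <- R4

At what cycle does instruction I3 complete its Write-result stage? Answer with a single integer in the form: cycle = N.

cycle = 17

cycle 1: I1 issues→FPADD
cycle 2: I1 reads, I2 issues→FPMUL
cycle 3: I2 reads
cycle 5: I1 exec-done
cycle 6: I1 writes R5
cycle 8: I2 exec-done
cycle 9: I2 writes R4
cycle 10: I3 issues→FPMUL
cycle 11: I3 reads
cycle 16: I3 exec-done
cycle 17: I3 writes R3
cycle 18: I4 issues→ALU
cycle 19: I4 reads, I5 issues→FPADD
cycle 20: I4 exec-done, I5 reads
cycle 21: I4 writes R3
cycle 23: I5 exec-done
cycle 24: I5 writes R2
cycle 25: I6 issues→FPADD
cycle 26: I6 reads, I7 issues→FPMUL
cycle 29: I6 exec-done
cycle 30: I6 writes R4
cycle 31: I7 reads
cycle 36: I7 exec-done
cycle 37: I7 writes R2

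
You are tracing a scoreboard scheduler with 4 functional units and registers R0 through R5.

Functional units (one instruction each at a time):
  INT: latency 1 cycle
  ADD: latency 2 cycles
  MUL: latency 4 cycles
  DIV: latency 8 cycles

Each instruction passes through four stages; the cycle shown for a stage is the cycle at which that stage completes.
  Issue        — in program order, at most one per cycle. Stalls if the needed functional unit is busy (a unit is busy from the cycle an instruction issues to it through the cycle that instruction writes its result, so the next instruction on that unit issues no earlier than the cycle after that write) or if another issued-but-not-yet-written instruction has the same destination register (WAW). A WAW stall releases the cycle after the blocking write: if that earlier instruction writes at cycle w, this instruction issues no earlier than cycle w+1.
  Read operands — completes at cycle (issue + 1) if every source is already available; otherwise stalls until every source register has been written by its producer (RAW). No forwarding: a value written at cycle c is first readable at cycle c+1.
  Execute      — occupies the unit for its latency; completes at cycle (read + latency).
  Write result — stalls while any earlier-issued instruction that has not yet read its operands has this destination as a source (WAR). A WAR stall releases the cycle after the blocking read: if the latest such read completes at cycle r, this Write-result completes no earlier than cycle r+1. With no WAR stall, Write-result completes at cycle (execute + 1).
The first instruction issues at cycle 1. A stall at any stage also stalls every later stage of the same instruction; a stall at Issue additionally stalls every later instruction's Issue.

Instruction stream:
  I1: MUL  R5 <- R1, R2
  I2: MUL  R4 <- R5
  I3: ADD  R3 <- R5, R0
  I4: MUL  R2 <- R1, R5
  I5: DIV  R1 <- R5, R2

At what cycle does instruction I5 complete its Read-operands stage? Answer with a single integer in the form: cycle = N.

cycle = 22

[1] I1→MUL
[2] I1 RO
[6] I1 EX
[7] I1 WR R5
[8] I2→MUL
[9] I2 RO · I3→ADD
[10] I3 RO
[12] I3 EX
[13] I2 EX · I3 WR R3
[14] I2 WR R4
[15] I4→MUL
[16] I4 RO · I5→DIV
[20] I4 EX
[21] I4 WR R2
[22] I5 RO
[30] I5 EX
[31] I5 WR R1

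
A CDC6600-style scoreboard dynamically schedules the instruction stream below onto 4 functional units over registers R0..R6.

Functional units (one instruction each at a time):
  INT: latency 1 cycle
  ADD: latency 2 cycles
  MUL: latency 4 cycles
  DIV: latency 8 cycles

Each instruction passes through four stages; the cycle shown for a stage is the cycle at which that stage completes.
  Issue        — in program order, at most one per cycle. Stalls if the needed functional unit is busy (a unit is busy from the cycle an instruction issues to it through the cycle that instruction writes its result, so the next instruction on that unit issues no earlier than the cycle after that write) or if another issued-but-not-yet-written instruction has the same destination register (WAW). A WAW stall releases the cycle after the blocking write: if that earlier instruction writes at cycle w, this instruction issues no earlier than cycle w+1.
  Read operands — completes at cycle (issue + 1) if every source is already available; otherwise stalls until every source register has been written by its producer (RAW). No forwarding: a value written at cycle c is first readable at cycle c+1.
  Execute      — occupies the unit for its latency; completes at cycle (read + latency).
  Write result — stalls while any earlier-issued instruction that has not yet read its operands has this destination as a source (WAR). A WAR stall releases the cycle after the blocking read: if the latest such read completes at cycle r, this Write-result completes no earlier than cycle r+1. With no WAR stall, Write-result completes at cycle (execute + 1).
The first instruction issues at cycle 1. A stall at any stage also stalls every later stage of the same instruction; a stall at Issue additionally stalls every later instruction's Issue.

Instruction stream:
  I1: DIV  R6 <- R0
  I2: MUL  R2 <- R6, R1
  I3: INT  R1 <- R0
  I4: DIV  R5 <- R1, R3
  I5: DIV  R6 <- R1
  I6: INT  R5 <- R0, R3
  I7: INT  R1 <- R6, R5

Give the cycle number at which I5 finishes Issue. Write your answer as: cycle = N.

cycle = 24

I1 -> (1, 2, 10, 11)
I2 -> (2, 12, 16, 17)  // RAW R6: wait I1 write@11
I3 -> (3, 4, 5, 13)  // WAR R1: wait I2 read@12
I4 -> (12, 14, 22, 23)  // struct: DIV busy until I1 writes@11, RAW R1: wait I3 write@13
I5 -> (24, 25, 33, 34)  // struct: DIV busy until I4 writes@23
I6 -> (25, 26, 27, 28)
I7 -> (29, 35, 36, 37)  // struct: INT busy until I6 writes@28, RAW R6: wait I5 write@34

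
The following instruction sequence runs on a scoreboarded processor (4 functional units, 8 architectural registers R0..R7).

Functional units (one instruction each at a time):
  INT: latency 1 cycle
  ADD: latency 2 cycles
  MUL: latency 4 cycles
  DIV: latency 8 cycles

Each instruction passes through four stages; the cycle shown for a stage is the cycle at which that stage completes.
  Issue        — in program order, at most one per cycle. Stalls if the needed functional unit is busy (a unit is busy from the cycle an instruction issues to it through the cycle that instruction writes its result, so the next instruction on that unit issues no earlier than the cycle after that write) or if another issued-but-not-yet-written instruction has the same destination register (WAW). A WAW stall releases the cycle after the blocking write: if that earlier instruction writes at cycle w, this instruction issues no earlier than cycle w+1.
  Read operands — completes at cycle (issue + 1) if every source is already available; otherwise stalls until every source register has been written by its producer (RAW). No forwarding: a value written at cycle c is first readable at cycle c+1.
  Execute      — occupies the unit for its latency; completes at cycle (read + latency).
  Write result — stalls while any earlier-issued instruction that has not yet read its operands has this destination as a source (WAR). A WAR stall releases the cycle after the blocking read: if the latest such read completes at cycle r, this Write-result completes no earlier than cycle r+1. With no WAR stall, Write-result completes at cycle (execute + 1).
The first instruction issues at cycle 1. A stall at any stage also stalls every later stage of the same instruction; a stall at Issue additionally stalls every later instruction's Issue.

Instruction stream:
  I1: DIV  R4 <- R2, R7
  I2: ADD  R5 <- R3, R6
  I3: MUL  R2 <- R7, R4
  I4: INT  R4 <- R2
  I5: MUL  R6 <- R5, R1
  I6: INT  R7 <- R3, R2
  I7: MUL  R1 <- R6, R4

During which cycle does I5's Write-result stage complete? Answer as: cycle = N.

cycle = 24

cycle 1: issue I1 (DIV)
cycle 2: I1 read-ops; issue I2 (ADD)
cycle 3: I2 read-ops; issue I3 (MUL)
cycle 5: I2 finished on ADD
cycle 6: I2→R5
cycle 10: I1 finished on DIV
cycle 11: I1→R4
cycle 12: I3 read-ops; issue I4 (INT)
cycle 16: I3 finished on MUL
cycle 17: I3→R2
cycle 18: I4 read-ops; issue I5 (MUL)
cycle 19: I4 finished on INT; I5 read-ops
cycle 20: I4→R4
cycle 21: issue I6 (INT)
cycle 22: I6 read-ops
cycle 23: I5 finished on MUL; I6 finished on INT
cycle 24: I5→R6; I6→R7
cycle 25: issue I7 (MUL)
cycle 26: I7 read-ops
cycle 30: I7 finished on MUL
cycle 31: I7→R1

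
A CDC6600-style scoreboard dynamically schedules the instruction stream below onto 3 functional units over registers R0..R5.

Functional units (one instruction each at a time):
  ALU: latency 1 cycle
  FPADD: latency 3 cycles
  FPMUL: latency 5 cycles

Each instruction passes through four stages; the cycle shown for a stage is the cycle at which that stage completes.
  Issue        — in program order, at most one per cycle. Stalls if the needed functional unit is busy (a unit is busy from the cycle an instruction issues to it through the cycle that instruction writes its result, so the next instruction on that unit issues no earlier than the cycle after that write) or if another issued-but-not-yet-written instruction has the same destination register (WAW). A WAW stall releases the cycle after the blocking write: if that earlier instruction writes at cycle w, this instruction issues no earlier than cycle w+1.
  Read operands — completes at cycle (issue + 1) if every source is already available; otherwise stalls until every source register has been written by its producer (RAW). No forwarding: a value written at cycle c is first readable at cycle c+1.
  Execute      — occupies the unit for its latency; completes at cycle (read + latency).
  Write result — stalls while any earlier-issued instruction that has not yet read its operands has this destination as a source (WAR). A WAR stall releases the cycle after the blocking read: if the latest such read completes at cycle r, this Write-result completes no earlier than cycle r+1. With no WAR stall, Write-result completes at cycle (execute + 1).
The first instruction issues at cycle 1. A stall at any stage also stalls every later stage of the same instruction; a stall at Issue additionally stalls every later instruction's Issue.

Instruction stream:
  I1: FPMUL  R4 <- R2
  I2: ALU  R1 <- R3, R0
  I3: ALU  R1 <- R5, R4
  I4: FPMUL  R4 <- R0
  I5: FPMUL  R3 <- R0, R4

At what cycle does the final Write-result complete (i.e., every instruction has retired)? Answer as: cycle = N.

cycle = 24

I1  is:1  ro:2  ex:7  wr:8
I2  is:2  ro:3  ex:4  wr:5
I3  is:6  ro:9  ex:10  wr:11  — struct: ALU busy until I2 writes@5, RAW R4: wait I1 write@8
I4  is:9  ro:10  ex:15  wr:16  — struct: FPMUL busy until I1 writes@8
I5  is:17  ro:18  ex:23  wr:24  — struct: FPMUL busy until I4 writes@16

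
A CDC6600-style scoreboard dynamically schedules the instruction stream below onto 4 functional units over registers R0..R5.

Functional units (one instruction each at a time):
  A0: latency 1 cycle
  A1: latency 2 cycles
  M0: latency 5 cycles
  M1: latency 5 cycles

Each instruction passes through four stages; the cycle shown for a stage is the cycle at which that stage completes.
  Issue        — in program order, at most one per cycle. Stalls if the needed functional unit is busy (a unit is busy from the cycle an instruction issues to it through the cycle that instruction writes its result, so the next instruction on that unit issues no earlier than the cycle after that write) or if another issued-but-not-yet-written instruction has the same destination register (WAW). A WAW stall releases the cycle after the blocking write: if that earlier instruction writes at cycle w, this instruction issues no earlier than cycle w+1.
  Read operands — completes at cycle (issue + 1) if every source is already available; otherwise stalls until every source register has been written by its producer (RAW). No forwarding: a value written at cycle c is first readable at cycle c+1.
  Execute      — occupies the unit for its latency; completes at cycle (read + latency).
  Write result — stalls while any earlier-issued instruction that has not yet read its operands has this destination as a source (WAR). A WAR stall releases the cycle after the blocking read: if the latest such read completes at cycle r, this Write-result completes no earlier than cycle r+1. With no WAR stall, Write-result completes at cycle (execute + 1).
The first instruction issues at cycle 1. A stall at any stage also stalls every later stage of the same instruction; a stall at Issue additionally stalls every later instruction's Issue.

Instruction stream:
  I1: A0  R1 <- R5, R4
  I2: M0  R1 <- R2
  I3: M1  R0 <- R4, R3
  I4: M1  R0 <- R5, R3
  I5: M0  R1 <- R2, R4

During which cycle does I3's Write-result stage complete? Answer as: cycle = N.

cycle = 13

c1: I1 dispatched to A0
c2: I1 operands ready
c3: I1 complete
c4: R1←I1
c5: I2 dispatched to M0
c6: I2 operands ready, I3 dispatched to M1
c7: I3 operands ready
c11: I2 complete
c12: R1←I2, I3 complete
c13: R0←I3
c14: I4 dispatched to M1
c15: I4 operands ready, I5 dispatched to M0
c16: I5 operands ready
c20: I4 complete
c21: R0←I4, I5 complete
c22: R1←I5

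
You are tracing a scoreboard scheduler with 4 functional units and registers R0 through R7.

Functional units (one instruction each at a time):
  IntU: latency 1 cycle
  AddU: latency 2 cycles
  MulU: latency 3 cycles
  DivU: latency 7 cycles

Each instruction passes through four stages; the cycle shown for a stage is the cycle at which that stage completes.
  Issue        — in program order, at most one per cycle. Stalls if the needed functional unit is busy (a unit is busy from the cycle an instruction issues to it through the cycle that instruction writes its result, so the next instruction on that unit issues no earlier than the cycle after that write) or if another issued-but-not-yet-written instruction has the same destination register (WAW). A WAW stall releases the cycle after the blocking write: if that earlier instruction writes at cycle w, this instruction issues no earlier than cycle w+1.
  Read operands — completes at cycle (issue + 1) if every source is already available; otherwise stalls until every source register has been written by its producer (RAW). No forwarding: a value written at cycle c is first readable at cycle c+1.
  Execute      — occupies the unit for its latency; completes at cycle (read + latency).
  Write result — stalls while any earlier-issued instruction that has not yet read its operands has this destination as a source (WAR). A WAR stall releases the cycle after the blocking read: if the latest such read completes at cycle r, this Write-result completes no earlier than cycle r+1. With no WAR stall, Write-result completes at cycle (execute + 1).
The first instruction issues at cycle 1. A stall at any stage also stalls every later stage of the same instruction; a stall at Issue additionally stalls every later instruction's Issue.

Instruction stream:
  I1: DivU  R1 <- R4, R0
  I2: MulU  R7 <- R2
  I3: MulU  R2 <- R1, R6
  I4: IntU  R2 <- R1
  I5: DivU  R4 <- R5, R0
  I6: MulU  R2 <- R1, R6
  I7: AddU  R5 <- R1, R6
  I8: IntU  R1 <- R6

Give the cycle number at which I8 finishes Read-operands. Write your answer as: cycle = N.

1) issue 1, read 2, done 9, write 10
2) issue 2, read 3, done 6, write 7
3) issue 8, read 11, done 14, write 15  <struct: MulU busy until I2 writes@7 / RAW R1: wait I1 write@10>
4) issue 16, read 17, done 18, write 19  <WAW R2: wait I3 write@15>
5) issue 17, read 18, done 25, write 26
6) issue 20, read 21, done 24, write 25  <WAW R2: wait I4 write@19>
7) issue 21, read 22, done 24, write 25
8) issue 22, read 23, done 24, write 25

cycle = 23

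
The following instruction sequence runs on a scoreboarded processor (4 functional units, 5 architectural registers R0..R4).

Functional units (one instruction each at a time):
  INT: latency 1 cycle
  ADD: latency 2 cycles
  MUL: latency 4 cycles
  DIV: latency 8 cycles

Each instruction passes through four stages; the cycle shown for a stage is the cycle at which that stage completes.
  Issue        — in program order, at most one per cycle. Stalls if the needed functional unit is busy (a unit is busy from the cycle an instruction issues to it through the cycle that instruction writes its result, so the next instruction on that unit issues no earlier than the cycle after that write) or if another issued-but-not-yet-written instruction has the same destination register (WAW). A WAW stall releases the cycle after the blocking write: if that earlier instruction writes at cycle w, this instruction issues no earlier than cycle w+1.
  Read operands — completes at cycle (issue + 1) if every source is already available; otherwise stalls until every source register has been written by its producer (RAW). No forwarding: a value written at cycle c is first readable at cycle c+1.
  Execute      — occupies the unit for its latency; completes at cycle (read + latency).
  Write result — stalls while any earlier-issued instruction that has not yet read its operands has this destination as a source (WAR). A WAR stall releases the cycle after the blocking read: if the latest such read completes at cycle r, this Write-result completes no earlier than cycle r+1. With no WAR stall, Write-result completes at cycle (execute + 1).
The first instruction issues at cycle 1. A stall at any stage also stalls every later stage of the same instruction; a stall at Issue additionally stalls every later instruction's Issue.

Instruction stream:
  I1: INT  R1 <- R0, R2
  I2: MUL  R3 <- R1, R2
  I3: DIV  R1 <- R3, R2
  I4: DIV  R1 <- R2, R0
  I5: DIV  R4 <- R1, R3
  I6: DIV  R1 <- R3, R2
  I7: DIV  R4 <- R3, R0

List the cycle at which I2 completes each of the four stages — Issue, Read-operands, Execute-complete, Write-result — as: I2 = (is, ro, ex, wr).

I2 = (2, 5, 9, 10)

  I1 | 1 | 2 | 3 | 4
  I2 | 2 | 5 | 9 | 10   RAW R1: wait I1 write@4
  I3 | 5 | 11 | 19 | 20   WAW R1: wait I1 write@4 · RAW R3: wait I2 write@10
  I4 | 21 | 22 | 30 | 31   struct: DIV busy until I3 writes@20
  I5 | 32 | 33 | 41 | 42   struct: DIV busy until I4 writes@31
  I6 | 43 | 44 | 52 | 53   struct: DIV busy until I5 writes@42
  I7 | 54 | 55 | 63 | 64   struct: DIV busy until I6 writes@53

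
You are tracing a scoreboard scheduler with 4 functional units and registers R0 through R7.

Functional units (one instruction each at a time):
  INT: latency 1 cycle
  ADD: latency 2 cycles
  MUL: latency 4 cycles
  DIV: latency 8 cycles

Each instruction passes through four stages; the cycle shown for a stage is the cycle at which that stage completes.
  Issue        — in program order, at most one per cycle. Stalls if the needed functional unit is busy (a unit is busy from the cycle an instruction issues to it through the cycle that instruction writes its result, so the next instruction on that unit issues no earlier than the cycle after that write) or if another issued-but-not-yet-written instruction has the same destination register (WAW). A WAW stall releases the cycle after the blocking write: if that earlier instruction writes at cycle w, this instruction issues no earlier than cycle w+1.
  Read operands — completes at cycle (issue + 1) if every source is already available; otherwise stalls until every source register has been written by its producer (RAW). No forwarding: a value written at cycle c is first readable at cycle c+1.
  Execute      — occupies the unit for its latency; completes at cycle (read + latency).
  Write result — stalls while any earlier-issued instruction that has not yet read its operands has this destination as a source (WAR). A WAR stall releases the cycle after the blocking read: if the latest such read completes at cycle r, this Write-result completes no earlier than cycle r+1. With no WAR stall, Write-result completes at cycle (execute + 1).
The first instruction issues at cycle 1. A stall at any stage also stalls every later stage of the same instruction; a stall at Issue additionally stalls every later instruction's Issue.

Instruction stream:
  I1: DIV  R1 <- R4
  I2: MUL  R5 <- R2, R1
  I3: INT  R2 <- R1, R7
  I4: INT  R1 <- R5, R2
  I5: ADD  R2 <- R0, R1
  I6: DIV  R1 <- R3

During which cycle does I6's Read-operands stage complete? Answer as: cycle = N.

  I1 | 1 | 2 | 10 | 11
  I2 | 2 | 12 | 16 | 17   RAW R1: wait I1 write@11
  I3 | 3 | 12 | 13 | 14   RAW R1: wait I1 write@11
  I4 | 15 | 18 | 19 | 20   struct: INT busy until I3 writes@14 · RAW R5: wait I2 write@17
  I5 | 16 | 21 | 23 | 24   RAW R1: wait I4 write@20
  I6 | 21 | 22 | 30 | 31   WAW R1: wait I4 write@20

cycle = 22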